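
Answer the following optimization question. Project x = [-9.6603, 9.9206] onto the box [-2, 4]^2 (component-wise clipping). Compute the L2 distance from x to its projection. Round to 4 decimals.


Project each component onto [-2, 4].
clip(-9.6603) = -2.0, clip(9.9206) = 4.0
Projection = [-2.0, 4.0]
Squared diffs: [58.6802, 35.0535]
Distance = sqrt(93.7337) = 9.6816


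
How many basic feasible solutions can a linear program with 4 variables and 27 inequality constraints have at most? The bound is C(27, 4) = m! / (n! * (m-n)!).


Each vertex corresponds to some choice of n active constraints out of m, so the number of vertices is at most C(m, n) = m! / (n!(m-n)!).
m = 27, n = 4
Numerator: 27 * 26 * 25 * 24
Denominator: 4! = 24
C(27, 4) = 17550


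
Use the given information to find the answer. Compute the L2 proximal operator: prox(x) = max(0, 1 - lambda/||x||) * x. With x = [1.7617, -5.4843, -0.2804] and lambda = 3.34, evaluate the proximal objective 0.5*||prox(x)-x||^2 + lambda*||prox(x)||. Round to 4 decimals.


Step 1: Compute ||x||.
||x|| = 5.7671
Step 2: Compute scaling factor.
scale = max(0, 1 - 3.34/5.7671) = 0.4209
Step 3: prox(x) = [0.7414, -2.3081, -0.118]
||prox(x)|| = 2.4271
Step 4: Proximal objective.
0.5*||prox-x||^2 = 5.5778
lambda*||prox|| = 8.1065
Total = 13.6844


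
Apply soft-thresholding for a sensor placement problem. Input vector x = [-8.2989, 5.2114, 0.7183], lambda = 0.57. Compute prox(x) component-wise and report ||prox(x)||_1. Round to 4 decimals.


Soft-thresholding with lambda = 0.57:
prox(-8.2989) = sign(-8.2989)*max(|-8.2989| - 0.57, 0) = -7.7289
prox(5.2114) = sign(5.2114)*max(|5.2114| - 0.57, 0) = 4.6414
prox(0.7183) = sign(0.7183)*max(|0.7183| - 0.57, 0) = 0.1483
prox(x) = [-7.7289, 4.6414, 0.1483]
||prox(x)||_1 = 7.7289 + 4.6414 + 0.1483 = 12.5186


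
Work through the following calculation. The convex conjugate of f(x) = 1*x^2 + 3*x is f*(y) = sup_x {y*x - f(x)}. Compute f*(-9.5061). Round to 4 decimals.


f*(y) = sup_x {y*x - a*x^2 - b*x} = sup_x {(y-b)*x - a*x^2}
FOC: (y - b) - 2a*x = 0 => x* = (y - b)/(2a)
x* = (-9.5061 - 3)/(2*1) = -6.2531
f*(-9.5061) = (y-b)^2/(4a) = (-9.5061 - 3)^2/(4*1)
= 156.4025/4 = 39.1006


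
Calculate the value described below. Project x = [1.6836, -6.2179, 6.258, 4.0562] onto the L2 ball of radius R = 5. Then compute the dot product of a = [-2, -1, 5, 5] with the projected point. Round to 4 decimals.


Step 1: Compute ||x|| (intermediates to 6 decimals).
||x|| = sqrt(1.6836^2 + (-6.2179)^2 + 6.258^2 + 4.0562^2) = 9.854548
Step 2: Project.
Since ||x|| > R, scale = R/||x|| = 5/9.854548 = 0.50738, proj(x) = scale * x
proj(x) = [0.854225, -3.154838, 3.175184, 2.058035]
Step 3: Dot product.
a^T * proj(x) = -2*0.854225 - 1*(-3.154838) + 5*3.175184 + 5*2.058035 = 27.6125


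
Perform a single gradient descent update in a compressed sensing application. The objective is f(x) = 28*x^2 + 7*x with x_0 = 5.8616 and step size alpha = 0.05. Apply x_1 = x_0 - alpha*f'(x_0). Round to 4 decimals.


We compute the gradient at x_0 and apply the update.
f'(x) = 56*x + 7
f'(5.8616) = 56*5.8616 + 7 = 335.2496
x_1 = 5.8616 - 0.05*335.2496 = -10.9009


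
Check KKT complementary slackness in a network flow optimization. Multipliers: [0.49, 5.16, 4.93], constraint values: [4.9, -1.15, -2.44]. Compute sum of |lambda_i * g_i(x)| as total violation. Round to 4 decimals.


KKT complementary slackness check:
lambda_1 * g_1 = 0.49 * 4.9 = 2.401
lambda_2 * g_2 = 5.16 * -1.15 = -5.934
lambda_3 * g_3 = 4.93 * -2.44 = -12.0292
Total violation = 2.401 + 5.934 + 12.0292 = 20.3642


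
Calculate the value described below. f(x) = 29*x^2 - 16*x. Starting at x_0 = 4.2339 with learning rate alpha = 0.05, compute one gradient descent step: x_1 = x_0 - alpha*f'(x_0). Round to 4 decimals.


We compute the gradient at x_0 and apply the update.
f'(x) = 58*x - 16
f'(4.2339) = 58*4.2339 - 16 = 229.5662
x_1 = 4.2339 - 0.05*229.5662 = -7.2444


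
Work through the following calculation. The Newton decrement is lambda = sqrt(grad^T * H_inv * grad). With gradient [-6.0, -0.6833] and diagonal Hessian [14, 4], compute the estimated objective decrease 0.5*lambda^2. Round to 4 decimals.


Step 1: H is diagonal, so H^(-1) * g = [-0.4286, -0.1708].
Step 2: g^T H^(-1) g = sum_i g_i^2 / H_ii
  = (-6.0)^2/14 + (-0.6833)^2/4
  = 2.5714 + 0.1167 = 2.6882
Step 3: Objective decrease = 0.5 * g^T H^(-1) g = 1.3441


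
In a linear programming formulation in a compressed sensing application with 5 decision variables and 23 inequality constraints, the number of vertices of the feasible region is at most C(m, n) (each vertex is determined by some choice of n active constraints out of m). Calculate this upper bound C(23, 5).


Each vertex corresponds to some choice of n active constraints out of m, so the number of vertices is at most C(m, n) = m! / (n!(m-n)!).
m = 23, n = 5
Numerator: 23 * 22 * 21 * 20 * 19
Denominator: 5! = 120
C(23, 5) = 33649


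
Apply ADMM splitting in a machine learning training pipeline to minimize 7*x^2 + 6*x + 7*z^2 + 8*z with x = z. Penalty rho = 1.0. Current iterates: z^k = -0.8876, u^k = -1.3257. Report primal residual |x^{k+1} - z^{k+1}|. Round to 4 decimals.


ADMM iteration with rho = 1.0, z^k = -0.8876, u^k = -1.3257
Step 1: x-update.
Minimize 7*x^2 + 6*x + (1.0/2)*(x + 0.8876 - 1.3257)^2
FOC: (2*7 + 1.0)*x = -6 + 1.0*(-0.8876 + 1.3257)
x^{k+1} = -0.3708
Step 2: z-update.
Minimize 7*z^2 + 8*z + (1.0/2)*(-0.3708 - z - 1.3257)^2
FOC: (2*7 + 1.0)*z = -8 + 1.0*(-0.3708 - 1.3257)
z^{k+1} = -0.6464
Step 3: u-update.
u^{k+1} = -1.3257 - 0.3708 + 0.6464 = -1.0501
Step 4: Primal residual = |-0.3708 + 0.6464| = 0.2756


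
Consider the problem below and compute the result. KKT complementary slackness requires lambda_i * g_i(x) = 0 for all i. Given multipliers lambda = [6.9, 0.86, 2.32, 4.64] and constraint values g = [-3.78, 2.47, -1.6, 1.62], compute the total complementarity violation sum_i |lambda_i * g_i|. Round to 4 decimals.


KKT complementary slackness check:
lambda_1 * g_1 = 6.9 * -3.78 = -26.082
lambda_2 * g_2 = 0.86 * 2.47 = 2.1242
lambda_3 * g_3 = 2.32 * -1.6 = -3.712
lambda_4 * g_4 = 4.64 * 1.62 = 7.5168
Total violation = 26.082 + 2.1242 + 3.712 + 7.5168 = 39.435


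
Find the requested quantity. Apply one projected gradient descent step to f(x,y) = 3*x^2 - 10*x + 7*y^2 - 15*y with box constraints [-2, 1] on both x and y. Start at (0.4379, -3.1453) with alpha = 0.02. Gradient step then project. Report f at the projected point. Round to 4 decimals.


Step 1: Compute gradient at (0.4379, -3.1453).
grad_x = 2*3*0.4379 - 10 = -7.3726
grad_y = 2*7*-3.1453 - 15 = -59.0342
Step 2: Gradient step.
x_raw = 0.4379 - 0.02*-7.3726 = 0.5854
y_raw = -3.1453 - 0.02*-59.0342 = -1.9646
Step 3: Project onto [-2, 1].
x_proj = clip(0.5854) = 0.5854
y_proj = clip(-1.9646) = -1.9646
Step 4: Evaluate f.
f(0.5854, -1.9646) = 51.6616


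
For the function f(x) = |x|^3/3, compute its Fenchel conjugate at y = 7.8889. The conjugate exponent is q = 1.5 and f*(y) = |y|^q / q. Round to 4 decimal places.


The conjugate exponent q satisfies 1/p + 1/q = 1.
p = 3, so q = 3/(3 - 1) = 1.5
|y|^q = 7.8889^1.5 = 22.1577
f*(7.8889) = 22.1577 / 1.5 = 14.7718


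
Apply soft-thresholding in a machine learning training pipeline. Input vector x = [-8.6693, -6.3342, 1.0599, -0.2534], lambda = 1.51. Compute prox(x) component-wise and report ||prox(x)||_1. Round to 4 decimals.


Soft-thresholding with lambda = 1.51:
prox(-8.6693) = sign(-8.6693)*max(|-8.6693| - 1.51, 0) = -7.1593
prox(-6.3342) = sign(-6.3342)*max(|-6.3342| - 1.51, 0) = -4.8242
prox(1.0599) = sign(1.0599)*max(|1.0599| - 1.51, 0) = 0.0
prox(-0.2534) = sign(-0.2534)*max(|-0.2534| - 1.51, 0) = 0.0
prox(x) = [-7.1593, -4.8242, 0.0, 0.0]
||prox(x)||_1 = 7.1593 + 4.8242 + 0.0 + 0.0 = 11.9835


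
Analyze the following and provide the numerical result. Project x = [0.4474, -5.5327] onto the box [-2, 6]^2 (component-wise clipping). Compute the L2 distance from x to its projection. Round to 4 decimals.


Project each component onto [-2, 6].
clip(0.4474) = 0.4474, clip(-5.5327) = -2.0
Projection = [0.4474, -2.0]
Squared diffs: [0.0, 12.48]
Distance = sqrt(12.48) = 3.5327


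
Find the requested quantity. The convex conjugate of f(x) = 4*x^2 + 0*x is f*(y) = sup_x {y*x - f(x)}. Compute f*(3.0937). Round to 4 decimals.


f*(y) = sup_x {y*x - a*x^2 - b*x} = sup_x {(y-b)*x - a*x^2}
FOC: (y - b) - 2a*x = 0 => x* = (y - b)/(2a)
x* = (3.0937 - 0)/(2*4) = 0.3867
f*(3.0937) = (y-b)^2/(4a) = (3.0937 - 0)^2/(4*4)
= 9.571/16 = 0.5982


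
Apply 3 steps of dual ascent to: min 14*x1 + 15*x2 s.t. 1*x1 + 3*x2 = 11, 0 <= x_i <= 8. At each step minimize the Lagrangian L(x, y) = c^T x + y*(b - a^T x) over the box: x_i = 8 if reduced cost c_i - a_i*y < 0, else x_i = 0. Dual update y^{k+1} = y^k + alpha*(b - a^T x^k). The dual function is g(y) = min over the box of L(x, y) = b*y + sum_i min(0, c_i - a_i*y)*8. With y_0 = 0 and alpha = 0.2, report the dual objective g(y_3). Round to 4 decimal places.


Dual ascent for LP: min 14*x1 + 15*x2, 1*x1 + 3*x2 = 11, 0 <= x_i <= 8
Step 1: y^k = 0.0, reduced costs: (14.0, 15.0)
  x^k = (0.0, 0.0), subgradient = b - a^T x = 11.0
  y^{k+1} = 0.0 + 0.2*11.0 = 2.2
Step 2: y^k = 2.2, reduced costs: (11.8, 8.4)
  x^k = (0.0, 0.0), subgradient = b - a^T x = 11.0
  y^{k+1} = 2.2 + 0.2*11.0 = 4.4
Step 3: y^k = 4.4, reduced costs: (9.6, 1.8)
  x^k = (0.0, 0.0), subgradient = b - a^T x = 11.0
  y^{k+1} = 4.4 + 0.2*11.0 = 6.6
Dual objective at y_3 = 6.6: reduced costs (7.4, -4.8), box minimizer x = (0.0, 8.0)
g(y_3) = b*y + (c1 - a1*y)*x1 + (c2 - a2*y)*x2 = 11*6.6 + 7.4*0.0 + (-4.8)*8.0 = 72.6 + 0.0 - 38.4 = 34.2


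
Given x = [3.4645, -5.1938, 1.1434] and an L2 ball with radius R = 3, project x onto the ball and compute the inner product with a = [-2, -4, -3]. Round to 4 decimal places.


Step 1: Compute ||x|| (intermediates to 6 decimals).
||x|| = sqrt(3.4645^2 + (-5.1938)^2 + 1.1434^2) = 6.3471
Step 2: Project.
Since ||x|| > R, scale = R/||x|| = 3/6.3471 = 0.472657, proj(x) = scale * x
proj(x) = [1.63752, -2.454886, 0.540436]
Step 3: Dot product.
a^T * proj(x) = -2*1.63752 - 4*(-2.454886) - 3*0.540436 = 4.9232


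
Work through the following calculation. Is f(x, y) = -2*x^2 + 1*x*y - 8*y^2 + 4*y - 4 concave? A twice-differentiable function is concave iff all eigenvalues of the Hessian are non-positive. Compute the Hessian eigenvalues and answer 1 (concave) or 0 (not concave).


The Hessian of f(x,y) = -2*x^2 + 1*x*y - 8*y^2 + 4*y - 4 is:
H = [[-4, 1], [1, -16]]
Trace = -4 - 16 = -20
Determinant = -4*-16 - (1)^2 = 63
Discriminant = (-20)^2 - 4*63 = 148.0
Eigenvalues: lambda_1 = -16.0828, lambda_2 = -3.9172
The function is concave.

1


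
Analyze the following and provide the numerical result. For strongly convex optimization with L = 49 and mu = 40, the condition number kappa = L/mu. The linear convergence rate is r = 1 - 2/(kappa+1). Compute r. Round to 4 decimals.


Step 1: Compute the condition number.
kappa = L/mu = 49/40 = 1.225
Step 2: Compute the convergence rate.
r = 1 - 2/(kappa + 1) = 1 - 2*mu/(L + mu) = (L - mu)/(L + mu) = 9/89 = 0.1011


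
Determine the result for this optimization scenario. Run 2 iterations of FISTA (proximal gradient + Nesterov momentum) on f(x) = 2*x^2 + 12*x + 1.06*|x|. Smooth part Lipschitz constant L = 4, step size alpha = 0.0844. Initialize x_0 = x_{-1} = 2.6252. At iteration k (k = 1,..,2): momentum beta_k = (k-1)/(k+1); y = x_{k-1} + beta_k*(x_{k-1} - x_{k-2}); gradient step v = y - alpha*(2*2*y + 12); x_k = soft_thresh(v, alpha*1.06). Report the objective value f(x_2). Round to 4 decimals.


FISTA on f(x) = 2*x^2 + 12*x + 1.06*|x|
L = 4, alpha = 0.0844
Iteration 1: beta = 0.0, y = 2.6252 + 0.0*(2.6252 - 2.6252) = 2.6252
  grad(y) = 22.5008, v = y - alpha*grad = 0.7261
  prox(v) = soft_thresh(0.7261, 0.0895) = 0.6367
Iteration 2: beta = 0.3333, y = 0.6367 + 0.3333*(0.6367 - 2.6252) = -0.0262
  grad(y) = 11.8953, v = y - alpha*grad = -1.0301
  prox(v) = soft_thresh(-1.0301, 0.0895) = -0.9407
f(x_2) = 2*(-0.9407)^2 + 12*(-0.9407) + 1.06*|-0.9407| = -8.5212


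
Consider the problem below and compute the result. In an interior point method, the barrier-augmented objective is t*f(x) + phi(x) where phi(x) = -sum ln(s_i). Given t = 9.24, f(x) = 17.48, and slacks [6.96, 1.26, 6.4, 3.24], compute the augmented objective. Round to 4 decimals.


Step 1: Compute log-barrier.
ln values: [1.9402, 0.2311, 1.8563, 1.1756]
phi = -(1.9402 + 0.2311 + 1.8563 + 1.1756) = -5.2032
Step 2: Compute augmented objective.
t*f(x) = 9.24*17.48 = 161.5152
Total = 161.5152 - 5.2032 = 156.312


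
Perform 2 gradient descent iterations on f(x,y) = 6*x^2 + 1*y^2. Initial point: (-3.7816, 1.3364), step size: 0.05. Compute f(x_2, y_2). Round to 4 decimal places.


Gradient descent on f(x,y) = 6*x^2 + 1*y^2.
Starting point: (-3.7816, 1.3364), alpha = 0.05
Step 1: grad_x = 2*6*-3.7816 = -45.3792, grad_y = 2*1*1.3364 = 2.6728
  x_1 = -3.7816 - 0.05*-45.3792 = -1.5126
  y_1 = 1.3364 - 0.05*2.6728 = 1.2028
Step 2: grad_x = 2*6*-1.5126 = -18.1517, grad_y = 2*1*1.2028 = 2.4055
  x_2 = -1.5126 - 0.05*-18.1517 = -0.6051
  y_2 = 1.2028 - 0.05*2.4055 = 1.0825
f(-0.6051, 1.0825) = 6*(-0.6051)^2 + 1*1.0825^2 = 3.3683


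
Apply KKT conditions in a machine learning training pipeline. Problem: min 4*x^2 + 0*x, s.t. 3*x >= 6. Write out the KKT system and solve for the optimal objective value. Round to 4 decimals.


Step 1: Try lambda = 0 (constraint inactive).
x_unc = 0/(2*4) = 0.0
Check: 3*0.0 = 0.0 < 6 -- violated!
Step 2: Constraint must be active: 3*x = 6
x* = 6/3 = 2.0
lambda = (2*4*2.0 + 0)/3 = 5.3333
Step 3: Compute optimal value.
f(x*) = 4*2.0^2 + 0*2.0 = 16.0


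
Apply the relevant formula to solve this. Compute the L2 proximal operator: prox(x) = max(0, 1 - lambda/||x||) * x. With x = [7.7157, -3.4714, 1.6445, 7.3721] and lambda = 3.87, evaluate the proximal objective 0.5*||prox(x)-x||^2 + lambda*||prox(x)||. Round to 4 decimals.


Step 1: Compute ||x||.
||x|| = 11.3417
Step 2: Compute scaling factor.
scale = max(0, 1 - 3.87/11.3417) = 0.6588
Step 3: prox(x) = [5.083, -2.2869, 1.0834, 4.8566]
||prox(x)|| = 7.4717
Step 4: Proximal objective.
0.5*||prox-x||^2 = 7.4885
lambda*||prox|| = 28.9155
Total = 36.4041


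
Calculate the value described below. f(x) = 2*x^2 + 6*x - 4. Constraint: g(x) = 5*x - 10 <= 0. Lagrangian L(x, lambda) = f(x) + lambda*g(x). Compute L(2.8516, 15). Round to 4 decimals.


Step 1: Evaluate f(x).
f(2.8516) = 2*2.8516^2 + 6*2.8516 - 4 = 29.3728
Step 2: Evaluate g(x).
g(2.8516) = 5*2.8516 - 10 = 4.258
Step 3: Compute Lagrangian.
L = 29.3728 + 15*4.258 = 93.2428


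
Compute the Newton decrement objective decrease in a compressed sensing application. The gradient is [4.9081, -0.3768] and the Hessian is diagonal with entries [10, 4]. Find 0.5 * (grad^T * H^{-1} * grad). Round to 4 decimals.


Step 1: H is diagonal, so H^(-1) * g = [0.4908, -0.0942].
Step 2: g^T H^(-1) g = sum_i g_i^2 / H_ii
  = (4.9081)^2/10 + (-0.3768)^2/4
  = 2.4089 + 0.0355 = 2.4444
Step 3: Objective decrease = 0.5 * g^T H^(-1) g = 1.2222


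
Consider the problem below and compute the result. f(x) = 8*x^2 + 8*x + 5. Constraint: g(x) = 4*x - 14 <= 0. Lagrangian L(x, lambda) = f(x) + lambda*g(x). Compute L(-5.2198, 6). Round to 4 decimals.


Step 1: Evaluate f(x).
f(-5.2198) = 8*(-5.2198)^2 + 8*(-5.2198) + 5 = 181.2121
Step 2: Evaluate g(x).
g(-5.2198) = 4*-5.2198 - 14 = -34.8792
Step 3: Compute Lagrangian.
L = 181.2121 + 6*-34.8792 = -28.0631


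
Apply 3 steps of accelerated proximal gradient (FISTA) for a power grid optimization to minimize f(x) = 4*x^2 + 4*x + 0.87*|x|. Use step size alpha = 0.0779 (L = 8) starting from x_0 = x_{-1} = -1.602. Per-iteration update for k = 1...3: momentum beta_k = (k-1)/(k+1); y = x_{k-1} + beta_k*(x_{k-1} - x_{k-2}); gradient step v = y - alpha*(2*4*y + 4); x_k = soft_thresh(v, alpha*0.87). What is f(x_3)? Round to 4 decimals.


FISTA on f(x) = 4*x^2 + 4*x + 0.87*|x|
L = 8, alpha = 0.0779
Iteration 1: beta = 0.0, y = -1.602 + 0.0*(-1.602 + 1.602) = -1.602
  grad(y) = -8.816, v = y - alpha*grad = -0.9152
  prox(v) = soft_thresh(-0.9152, 0.0678) = -0.8475
Iteration 2: beta = 0.3333, y = -0.8475 + 0.3333*(-0.8475 + 1.602) = -0.5959
  grad(y) = -0.7676, v = y - alpha*grad = -0.5362
  prox(v) = soft_thresh(-0.5362, 0.0678) = -0.4684
Iteration 3: beta = 0.5, y = -0.4684 + 0.5*(-0.4684 + 0.8475) = -0.2788
  grad(y) = 1.7693, v = y - alpha*grad = -0.4167
  prox(v) = soft_thresh(-0.4167, 0.0678) = -0.3489
f(x_3) = 4*(-0.3489)^2 + 4*(-0.3489) + 0.87*|-0.3489| = -0.6051


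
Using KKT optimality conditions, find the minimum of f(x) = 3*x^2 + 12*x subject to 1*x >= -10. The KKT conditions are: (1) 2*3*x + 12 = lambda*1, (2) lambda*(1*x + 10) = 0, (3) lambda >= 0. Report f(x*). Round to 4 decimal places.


Step 1: Try lambda = 0 (constraint inactive).
Stationarity: 2*3*x + 12 = 0
x* = -12/(2*3) = -2.0
Check constraint: 1*-2.0 = -2.0 >= -10 -- satisfied.
Step 2: Compute optimal value.
f(x*) = 3*(-2.0)^2 + 12*(-2.0) = -12.0


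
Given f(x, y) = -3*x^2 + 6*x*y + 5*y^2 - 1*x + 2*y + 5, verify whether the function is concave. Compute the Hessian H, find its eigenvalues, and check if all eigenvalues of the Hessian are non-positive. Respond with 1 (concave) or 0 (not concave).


The Hessian of f(x,y) = -3*x^2 + 6*x*y + 5*y^2 - 1*x + 2*y + 5 is:
H = [[-6, 6], [6, 10]]
Trace = -6 + 10 = 4
Determinant = -6*10 - (6)^2 = -96
Discriminant = (4)^2 - 4*-96 = 400.0
Eigenvalues: lambda_1 = -8.0, lambda_2 = 12.0
The function is not concave.

0


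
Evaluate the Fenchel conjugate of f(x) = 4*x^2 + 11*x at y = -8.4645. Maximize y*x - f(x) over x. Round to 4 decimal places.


f*(y) = sup_x {y*x - a*x^2 - b*x} = sup_x {(y-b)*x - a*x^2}
FOC: (y - b) - 2a*x = 0 => x* = (y - b)/(2a)
x* = (-8.4645 - 11)/(2*4) = -2.4331
f*(-8.4645) = (y-b)^2/(4a) = (-8.4645 - 11)^2/(4*4)
= 378.8668/16 = 23.6792


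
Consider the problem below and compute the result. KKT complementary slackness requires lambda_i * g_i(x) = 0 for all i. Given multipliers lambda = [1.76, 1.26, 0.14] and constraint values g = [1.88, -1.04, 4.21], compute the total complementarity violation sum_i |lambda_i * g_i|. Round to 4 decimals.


KKT complementary slackness check:
lambda_1 * g_1 = 1.76 * 1.88 = 3.3088
lambda_2 * g_2 = 1.26 * -1.04 = -1.3104
lambda_3 * g_3 = 0.14 * 4.21 = 0.5894
Total violation = 3.3088 + 1.3104 + 0.5894 = 5.2086


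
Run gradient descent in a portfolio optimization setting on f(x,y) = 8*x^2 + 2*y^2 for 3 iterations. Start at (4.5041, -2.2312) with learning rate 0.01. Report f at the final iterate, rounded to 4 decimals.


Gradient descent on f(x,y) = 8*x^2 + 2*y^2.
Starting point: (4.5041, -2.2312), alpha = 0.01
Step 1: grad_x = 2*8*4.5041 = 72.0656, grad_y = 2*2*-2.2312 = -8.9248
  x_1 = 4.5041 - 0.01*72.0656 = 3.7834
  y_1 = -2.2312 - 0.01*-8.9248 = -2.142
Step 2: grad_x = 2*8*3.7834 = 60.5351, grad_y = 2*2*-2.142 = -8.5678
  x_2 = 3.7834 - 0.01*60.5351 = 3.1781
  y_2 = -2.142 - 0.01*-8.5678 = -2.0563
Step 3: grad_x = 2*8*3.1781 = 50.8495, grad_y = 2*2*-2.0563 = -8.2251
  x_3 = 3.1781 - 0.01*50.8495 = 2.6696
  y_3 = -2.0563 - 0.01*-8.2251 = -1.974
f(2.6696, -1.974) = 8*2.6696^2 + 2*(-1.974)^2 = 64.8076


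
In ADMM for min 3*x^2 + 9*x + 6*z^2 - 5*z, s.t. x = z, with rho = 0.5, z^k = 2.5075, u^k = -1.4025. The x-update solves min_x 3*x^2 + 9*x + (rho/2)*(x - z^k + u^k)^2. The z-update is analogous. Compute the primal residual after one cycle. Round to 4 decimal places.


ADMM iteration with rho = 0.5, z^k = 2.5075, u^k = -1.4025
Step 1: x-update.
Minimize 3*x^2 + 9*x + (0.5/2)*(x - 2.5075 - 1.4025)^2
FOC: (2*3 + 0.5)*x = -9 + 0.5*(2.5075 + 1.4025)
x^{k+1} = -1.0838
Step 2: z-update.
Minimize 6*z^2 - 5*z + (0.5/2)*(-1.0838 - z - 1.4025)^2
FOC: (2*6 + 0.5)*z = 5 + 0.5*(-1.0838 - 1.4025)
z^{k+1} = 0.3005
Step 3: u-update.
u^{k+1} = -1.4025 - 1.0838 - 0.3005 = -2.7869
Step 4: Primal residual = |-1.0838 - 0.3005| = 1.3844


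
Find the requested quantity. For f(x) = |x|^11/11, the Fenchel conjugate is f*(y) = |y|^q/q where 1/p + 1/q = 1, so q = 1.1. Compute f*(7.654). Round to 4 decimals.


The conjugate exponent q satisfies 1/p + 1/q = 1.
p = 11, so q = 11/(11 - 1) = 1.1
|y|^q = 7.654^1.1 = 9.3816
f*(7.654) = 9.3816 / 1.1 = 8.5287


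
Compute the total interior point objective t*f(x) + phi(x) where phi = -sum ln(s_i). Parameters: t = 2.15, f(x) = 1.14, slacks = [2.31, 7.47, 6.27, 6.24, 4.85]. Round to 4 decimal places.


Step 1: Compute log-barrier.
ln values: [0.8372, 2.0109, 1.8358, 1.831, 1.579]
phi = -(0.8372 + 2.0109 + 1.8358 + 1.831 + 1.579) = -8.0939
Step 2: Compute augmented objective.
t*f(x) = 2.15*1.14 = 2.451
Total = 2.451 - 8.0939 = -5.6429


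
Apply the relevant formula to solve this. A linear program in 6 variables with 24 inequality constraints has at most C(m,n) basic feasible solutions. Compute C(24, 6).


Each vertex corresponds to some choice of n active constraints out of m, so the number of vertices is at most C(m, n) = m! / (n!(m-n)!).
m = 24, n = 6
Numerator: 24 * 23 * 22 * 21 * 20 * 19
Denominator: 6! = 720
C(24, 6) = 134596


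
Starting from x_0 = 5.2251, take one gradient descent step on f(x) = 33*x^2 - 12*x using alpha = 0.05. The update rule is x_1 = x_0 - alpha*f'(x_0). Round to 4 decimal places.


We compute the gradient at x_0 and apply the update.
f'(x) = 66*x - 12
f'(5.2251) = 66*5.2251 - 12 = 332.8566
x_1 = 5.2251 - 0.05*332.8566 = -11.4177


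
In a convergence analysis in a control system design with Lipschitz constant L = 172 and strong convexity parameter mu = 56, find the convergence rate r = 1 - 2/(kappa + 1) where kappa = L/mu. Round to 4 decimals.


Step 1: Compute the condition number.
kappa = L/mu = 172/56 = 3.0714
Step 2: Compute the convergence rate.
r = 1 - 2/(kappa + 1) = 1 - 2*mu/(L + mu) = (L - mu)/(L + mu) = 116/228 = 0.5088


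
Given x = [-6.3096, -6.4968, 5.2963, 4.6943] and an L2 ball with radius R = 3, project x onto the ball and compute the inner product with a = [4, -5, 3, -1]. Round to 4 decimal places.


Step 1: Compute ||x|| (intermediates to 6 decimals).
||x|| = sqrt((-6.3096)^2 + (-6.4968)^2 + 5.2963^2 + 4.6943^2) = 11.493768
Step 2: Project.
Since ||x|| > R, scale = R/||x|| = 3/11.493768 = 0.261011, proj(x) = scale * x
proj(x) = [-1.646875, -1.695736, 1.382393, 1.225264]
Step 3: Dot product.
a^T * proj(x) = 4*(-1.646875) - 5*(-1.695736) + 3*1.382393 - 1*1.225264 = 4.8131


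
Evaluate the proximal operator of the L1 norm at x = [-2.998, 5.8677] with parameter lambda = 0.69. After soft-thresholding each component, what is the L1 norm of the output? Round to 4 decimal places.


Soft-thresholding with lambda = 0.69:
prox(-2.998) = sign(-2.998)*max(|-2.998| - 0.69, 0) = -2.308
prox(5.8677) = sign(5.8677)*max(|5.8677| - 0.69, 0) = 5.1777
prox(x) = [-2.308, 5.1777]
||prox(x)||_1 = 2.308 + 5.1777 = 7.4857


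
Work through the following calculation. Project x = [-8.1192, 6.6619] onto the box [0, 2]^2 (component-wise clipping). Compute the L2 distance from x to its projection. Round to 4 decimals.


Project each component onto [0, 2].
clip(-8.1192) = 0.0, clip(6.6619) = 2.0
Projection = [0.0, 2.0]
Squared diffs: [65.9214, 21.7333]
Distance = sqrt(87.6547) = 9.3624


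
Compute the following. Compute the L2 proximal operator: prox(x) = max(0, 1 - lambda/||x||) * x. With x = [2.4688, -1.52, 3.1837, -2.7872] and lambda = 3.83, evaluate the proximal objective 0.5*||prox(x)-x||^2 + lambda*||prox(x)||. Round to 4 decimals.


Step 1: Compute ||x||.
||x|| = 5.1293
Step 2: Compute scaling factor.
scale = max(0, 1 - 3.83/5.1293) = 0.2533
Step 3: prox(x) = [0.6254, -0.385, 0.8065, -0.706]
||prox(x)|| = 1.2993
Step 4: Proximal objective.
0.5*||prox-x||^2 = 7.3345
lambda*||prox|| = 4.9763
Total = 12.3108


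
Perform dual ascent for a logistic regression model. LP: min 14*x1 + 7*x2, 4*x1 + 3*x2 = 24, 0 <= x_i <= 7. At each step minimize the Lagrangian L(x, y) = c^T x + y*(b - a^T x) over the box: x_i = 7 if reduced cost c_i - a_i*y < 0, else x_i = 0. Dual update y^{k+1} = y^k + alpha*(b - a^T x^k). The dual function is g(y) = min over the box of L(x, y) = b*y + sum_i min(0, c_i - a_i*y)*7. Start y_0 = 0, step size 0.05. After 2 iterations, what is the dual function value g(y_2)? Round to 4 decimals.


Dual ascent for LP: min 14*x1 + 7*x2, 4*x1 + 3*x2 = 24, 0 <= x_i <= 7
Step 1: y^k = 0.0, reduced costs: (14.0, 7.0)
  x^k = (0.0, 0.0), subgradient = b - a^T x = 24.0
  y^{k+1} = 0.0 + 0.05*24.0 = 1.2
Step 2: y^k = 1.2, reduced costs: (9.2, 3.4)
  x^k = (0.0, 0.0), subgradient = b - a^T x = 24.0
  y^{k+1} = 1.2 + 0.05*24.0 = 2.4
Dual objective at y_2 = 2.4: reduced costs (4.4, -0.2), box minimizer x = (0.0, 7.0)
g(y_2) = b*y + (c1 - a1*y)*x1 + (c2 - a2*y)*x2 = 24*2.4 + 4.4*0.0 + (-0.2)*7.0 = 57.6 + 0.0 - 1.4 = 56.2


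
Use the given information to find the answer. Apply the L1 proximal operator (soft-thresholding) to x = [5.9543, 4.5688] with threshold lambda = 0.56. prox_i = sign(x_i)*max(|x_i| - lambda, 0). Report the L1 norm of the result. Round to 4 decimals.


Soft-thresholding with lambda = 0.56:
prox(5.9543) = sign(5.9543)*max(|5.9543| - 0.56, 0) = 5.3943
prox(4.5688) = sign(4.5688)*max(|4.5688| - 0.56, 0) = 4.0088
prox(x) = [5.3943, 4.0088]
||prox(x)||_1 = 5.3943 + 4.0088 = 9.4031


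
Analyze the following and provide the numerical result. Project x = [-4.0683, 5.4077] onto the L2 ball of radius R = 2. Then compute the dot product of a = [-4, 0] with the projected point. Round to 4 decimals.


Step 1: Compute ||x|| (intermediates to 6 decimals).
||x|| = sqrt((-4.0683)^2 + 5.4077^2) = 6.767147
Step 2: Project.
Since ||x|| > R, scale = R/||x|| = 2/6.767147 = 0.295546, proj(x) = scale * x
proj(x) = [-1.20237, 1.598224]
Step 3: Dot product.
a^T * proj(x) = -4*(-1.20237) + 0*1.598224 = 4.8095


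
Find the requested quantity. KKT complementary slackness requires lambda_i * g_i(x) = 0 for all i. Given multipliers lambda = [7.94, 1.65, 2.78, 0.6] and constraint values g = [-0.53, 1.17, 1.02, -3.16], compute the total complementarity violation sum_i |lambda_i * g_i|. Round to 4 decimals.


KKT complementary slackness check:
lambda_1 * g_1 = 7.94 * -0.53 = -4.2082
lambda_2 * g_2 = 1.65 * 1.17 = 1.9305
lambda_3 * g_3 = 2.78 * 1.02 = 2.8356
lambda_4 * g_4 = 0.6 * -3.16 = -1.896
Total violation = 4.2082 + 1.9305 + 2.8356 + 1.896 = 10.8703


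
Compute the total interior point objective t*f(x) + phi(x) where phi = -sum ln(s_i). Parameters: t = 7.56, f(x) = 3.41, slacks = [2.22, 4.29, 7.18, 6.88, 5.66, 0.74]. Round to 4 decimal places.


Step 1: Compute log-barrier.
ln values: [0.7975, 1.4563, 1.9713, 1.9286, 1.7334, -0.3011]
phi = -(0.7975 + 1.4563 + 1.9713 + 1.9286 + 1.7334 - 0.3011) = -7.586
Step 2: Compute augmented objective.
t*f(x) = 7.56*3.41 = 25.7796
Total = 25.7796 - 7.586 = 18.1936


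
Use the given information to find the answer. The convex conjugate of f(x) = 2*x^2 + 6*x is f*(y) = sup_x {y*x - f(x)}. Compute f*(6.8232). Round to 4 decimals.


f*(y) = sup_x {y*x - a*x^2 - b*x} = sup_x {(y-b)*x - a*x^2}
FOC: (y - b) - 2a*x = 0 => x* = (y - b)/(2a)
x* = (6.8232 - 6)/(2*2) = 0.2058
f*(6.8232) = (y-b)^2/(4a) = (6.8232 - 6)^2/(4*2)
= 0.6777/8 = 0.0847


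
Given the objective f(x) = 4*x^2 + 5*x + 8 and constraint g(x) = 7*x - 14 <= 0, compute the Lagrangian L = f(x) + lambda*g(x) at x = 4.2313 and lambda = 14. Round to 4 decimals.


Step 1: Evaluate f(x).
f(4.2313) = 4*4.2313^2 + 5*4.2313 + 8 = 100.7721
Step 2: Evaluate g(x).
g(4.2313) = 7*4.2313 - 14 = 15.6191
Step 3: Compute Lagrangian.
L = 100.7721 + 14*15.6191 = 319.4395


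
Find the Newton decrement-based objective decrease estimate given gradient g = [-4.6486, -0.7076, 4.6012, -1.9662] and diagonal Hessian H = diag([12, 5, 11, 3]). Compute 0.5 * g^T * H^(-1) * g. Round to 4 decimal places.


Step 1: H is diagonal, so H^(-1) * g = [-0.3874, -0.1415, 0.4183, -0.6554].
Step 2: g^T H^(-1) g = sum_i g_i^2 / H_ii
  = (-4.6486)^2/12 + (-0.7076)^2/5 + (4.6012)^2/11 + (-1.9662)^2/3
  = 1.8008 + 0.1001 + 1.9246 + 1.2886 = 5.1142
Step 3: Objective decrease = 0.5 * g^T H^(-1) g = 2.5571


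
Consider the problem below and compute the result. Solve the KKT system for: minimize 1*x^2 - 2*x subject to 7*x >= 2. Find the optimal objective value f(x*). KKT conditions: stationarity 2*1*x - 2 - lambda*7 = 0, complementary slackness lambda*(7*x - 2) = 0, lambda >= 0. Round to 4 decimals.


Step 1: Try lambda = 0 (constraint inactive).
Stationarity: 2*1*x - 2 = 0
x* = 2/(2*1) = 1.0
Check constraint: 7*1.0 = 7.0 >= 2 -- satisfied.
Step 2: Compute optimal value.
f(x*) = 1*1.0^2 - 2*1.0 = -1.0


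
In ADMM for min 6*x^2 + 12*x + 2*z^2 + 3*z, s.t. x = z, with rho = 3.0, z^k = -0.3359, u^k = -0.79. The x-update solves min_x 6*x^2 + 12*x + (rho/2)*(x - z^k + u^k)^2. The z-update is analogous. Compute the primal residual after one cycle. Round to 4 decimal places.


ADMM iteration with rho = 3.0, z^k = -0.3359, u^k = -0.79
Step 1: x-update.
Minimize 6*x^2 + 12*x + (3.0/2)*(x + 0.3359 - 0.79)^2
FOC: (2*6 + 3.0)*x = -12 + 3.0*(-0.3359 + 0.79)
x^{k+1} = -0.7092
Step 2: z-update.
Minimize 2*z^2 + 3*z + (3.0/2)*(-0.7092 - z - 0.79)^2
FOC: (2*2 + 3.0)*z = -3 + 3.0*(-0.7092 - 0.79)
z^{k+1} = -1.0711
Step 3: u-update.
u^{k+1} = -0.79 - 0.7092 + 1.0711 = -0.4281
Step 4: Primal residual = |-0.7092 + 1.0711| = 0.3619


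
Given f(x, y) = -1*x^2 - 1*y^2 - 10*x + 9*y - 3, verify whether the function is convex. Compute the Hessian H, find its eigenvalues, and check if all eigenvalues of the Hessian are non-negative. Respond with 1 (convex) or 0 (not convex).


The Hessian of f(x,y) = -1*x^2 - 1*y^2 - 10*x + 9*y - 3 is:
H = [[-2, 0], [0, -2]]
Trace = -2 - 2 = -4
Determinant = -2*-2 - (0)^2 = 4
Discriminant = (-4)^2 - 4*4 = 0.0
Eigenvalues: lambda_1 = -2.0, lambda_2 = -2.0
The function is not convex.

0


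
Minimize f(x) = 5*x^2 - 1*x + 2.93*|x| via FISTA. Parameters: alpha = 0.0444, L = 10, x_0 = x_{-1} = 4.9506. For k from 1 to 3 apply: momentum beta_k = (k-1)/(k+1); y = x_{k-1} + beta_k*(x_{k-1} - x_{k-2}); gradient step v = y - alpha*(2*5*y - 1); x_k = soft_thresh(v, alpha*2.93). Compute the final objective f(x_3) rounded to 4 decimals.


FISTA on f(x) = 5*x^2 - 1*x + 2.93*|x|
L = 10, alpha = 0.0444
Iteration 1: beta = 0.0, y = 4.9506 + 0.0*(4.9506 - 4.9506) = 4.9506
  grad(y) = 48.506, v = y - alpha*grad = 2.7969
  prox(v) = soft_thresh(2.7969, 0.1301) = 2.6668
Iteration 2: beta = 0.3333, y = 2.6668 + 0.3333*(2.6668 - 4.9506) = 1.9056
  grad(y) = 18.0559, v = y - alpha*grad = 1.1039
  prox(v) = soft_thresh(1.1039, 0.1301) = 0.9738
Iteration 3: beta = 0.5, y = 0.9738 + 0.5*(0.9738 - 2.6668) = 0.1273
  grad(y) = 0.273, v = y - alpha*grad = 0.1152
  prox(v) = soft_thresh(0.1152, 0.1301) = 0.0
f(x_3) = 5*0.0^2 - 1*0.0 + 2.93*|0.0| = 0.0


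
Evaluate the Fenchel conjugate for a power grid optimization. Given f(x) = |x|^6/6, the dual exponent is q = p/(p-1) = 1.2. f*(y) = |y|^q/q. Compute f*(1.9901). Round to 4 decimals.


The conjugate exponent q satisfies 1/p + 1/q = 1.
p = 6, so q = 6/(6 - 1) = 1.2
|y|^q = 1.9901^1.2 = 2.2838
f*(1.9901) = 2.2838 / 1.2 = 1.9031


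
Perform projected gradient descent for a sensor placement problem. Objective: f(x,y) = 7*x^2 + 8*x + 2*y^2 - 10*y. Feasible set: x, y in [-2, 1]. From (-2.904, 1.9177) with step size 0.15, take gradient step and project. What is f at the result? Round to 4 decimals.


Step 1: Compute gradient at (-2.904, 1.9177).
grad_x = 2*7*-2.904 + 8 = -32.656
grad_y = 2*2*1.9177 - 10 = -2.3292
Step 2: Gradient step.
x_raw = -2.904 - 0.15*-32.656 = 1.9944
y_raw = 1.9177 - 0.15*-2.3292 = 2.2671
Step 3: Project onto [-2, 1].
x_proj = clip(1.9944) = 1.0
y_proj = clip(2.2671) = 1.0
Step 4: Evaluate f.
f(1.0, 1.0) = 7.0


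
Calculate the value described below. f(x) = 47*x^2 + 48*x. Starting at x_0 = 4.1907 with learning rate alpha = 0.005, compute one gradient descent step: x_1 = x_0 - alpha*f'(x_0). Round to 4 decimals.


We compute the gradient at x_0 and apply the update.
f'(x) = 94*x + 48
f'(4.1907) = 94*4.1907 + 48 = 441.9258
x_1 = 4.1907 - 0.005*441.9258 = 1.9811


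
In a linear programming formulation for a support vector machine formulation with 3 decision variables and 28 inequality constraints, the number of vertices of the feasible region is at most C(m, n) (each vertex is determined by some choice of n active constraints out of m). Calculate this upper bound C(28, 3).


Each vertex corresponds to some choice of n active constraints out of m, so the number of vertices is at most C(m, n) = m! / (n!(m-n)!).
m = 28, n = 3
Numerator: 28 * 27 * 26
Denominator: 3! = 6
C(28, 3) = 3276


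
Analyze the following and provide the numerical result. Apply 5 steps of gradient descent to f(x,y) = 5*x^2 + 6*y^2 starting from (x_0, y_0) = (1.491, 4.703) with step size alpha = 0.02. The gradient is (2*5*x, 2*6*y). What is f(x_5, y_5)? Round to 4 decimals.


Gradient descent on f(x,y) = 5*x^2 + 6*y^2.
Starting point: (1.491, 4.703), alpha = 0.02
Step 1: grad_x = 2*5*1.491 = 14.91, grad_y = 2*6*4.703 = 56.436
  x_1 = 1.491 - 0.02*14.91 = 1.1928
  y_1 = 4.703 - 0.02*56.436 = 3.5743
Step 2: grad_x = 2*5*1.1928 = 11.928, grad_y = 2*6*3.5743 = 42.8914
  x_2 = 1.1928 - 0.02*11.928 = 0.9542
  y_2 = 3.5743 - 0.02*42.8914 = 2.7165
Step 3: grad_x = 2*5*0.9542 = 9.5424, grad_y = 2*6*2.7165 = 32.5974
  x_3 = 0.9542 - 0.02*9.5424 = 0.7634
  y_3 = 2.7165 - 0.02*32.5974 = 2.0645
Step 4: grad_x = 2*5*0.7634 = 7.6339, grad_y = 2*6*2.0645 = 24.774
  x_4 = 0.7634 - 0.02*7.6339 = 0.6107
  y_4 = 2.0645 - 0.02*24.774 = 1.569
Step 5: grad_x = 2*5*0.6107 = 6.1071, grad_y = 2*6*1.569 = 18.8283
  x_5 = 0.6107 - 0.02*6.1071 = 0.4886
  y_5 = 1.569 - 0.02*18.8283 = 1.1925
f(0.4886, 1.1925) = 5*0.4886^2 + 6*1.1925^2 = 9.7252


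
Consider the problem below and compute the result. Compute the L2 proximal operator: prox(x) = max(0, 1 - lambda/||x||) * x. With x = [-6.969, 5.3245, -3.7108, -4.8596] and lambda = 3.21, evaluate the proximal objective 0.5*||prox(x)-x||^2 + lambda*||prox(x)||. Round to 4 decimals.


Step 1: Compute ||x||.
||x|| = 10.6913
Step 2: Compute scaling factor.
scale = max(0, 1 - 3.21/10.6913) = 0.6998
Step 3: prox(x) = [-4.8766, 3.7258, -2.5966, -3.4005]
||prox(x)|| = 7.4813
Step 4: Proximal objective.
0.5*||prox-x||^2 = 5.1521
lambda*||prox|| = 24.015
Total = 29.1669


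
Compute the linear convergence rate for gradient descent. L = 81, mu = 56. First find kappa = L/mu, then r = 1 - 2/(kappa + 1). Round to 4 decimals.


Step 1: Compute the condition number.
kappa = L/mu = 81/56 = 1.4464
Step 2: Compute the convergence rate.
r = 1 - 2/(kappa + 1) = 1 - 2*mu/(L + mu) = (L - mu)/(L + mu) = 25/137 = 0.1825


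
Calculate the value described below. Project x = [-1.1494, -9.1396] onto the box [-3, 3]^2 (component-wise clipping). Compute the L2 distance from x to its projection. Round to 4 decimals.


Project each component onto [-3, 3].
clip(-1.1494) = -1.1494, clip(-9.1396) = -3.0
Projection = [-1.1494, -3.0]
Squared diffs: [0.0, 37.6947]
Distance = sqrt(37.6947) = 6.1396


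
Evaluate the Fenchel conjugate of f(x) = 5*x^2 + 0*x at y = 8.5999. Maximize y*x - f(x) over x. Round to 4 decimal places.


f*(y) = sup_x {y*x - a*x^2 - b*x} = sup_x {(y-b)*x - a*x^2}
FOC: (y - b) - 2a*x = 0 => x* = (y - b)/(2a)
x* = (8.5999 - 0)/(2*5) = 0.86
f*(8.5999) = (y-b)^2/(4a) = (8.5999 - 0)^2/(4*5)
= 73.9583/20 = 3.6979


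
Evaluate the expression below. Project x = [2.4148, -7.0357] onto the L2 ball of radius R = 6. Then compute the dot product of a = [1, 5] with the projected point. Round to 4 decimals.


Step 1: Compute ||x|| (intermediates to 6 decimals).
||x|| = sqrt(2.4148^2 + (-7.0357)^2) = 7.438571
Step 2: Project.
Since ||x|| > R, scale = R/||x|| = 6/7.438571 = 0.806607, proj(x) = scale * x
proj(x) = [1.947795, -5.675045]
Step 3: Dot product.
a^T * proj(x) = 1*1.947795 + 5*(-5.675045) = -26.4274


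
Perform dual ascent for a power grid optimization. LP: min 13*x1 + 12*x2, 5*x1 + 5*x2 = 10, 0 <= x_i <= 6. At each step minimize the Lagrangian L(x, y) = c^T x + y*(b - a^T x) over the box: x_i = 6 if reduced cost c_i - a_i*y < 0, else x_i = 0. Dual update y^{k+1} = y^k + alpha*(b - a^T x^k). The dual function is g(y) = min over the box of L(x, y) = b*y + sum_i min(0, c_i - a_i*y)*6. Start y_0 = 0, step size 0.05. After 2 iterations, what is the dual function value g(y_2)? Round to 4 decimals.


Dual ascent for LP: min 13*x1 + 12*x2, 5*x1 + 5*x2 = 10, 0 <= x_i <= 6
Step 1: y^k = 0.0, reduced costs: (13.0, 12.0)
  x^k = (0.0, 0.0), subgradient = b - a^T x = 10.0
  y^{k+1} = 0.0 + 0.05*10.0 = 0.5
Step 2: y^k = 0.5, reduced costs: (10.5, 9.5)
  x^k = (0.0, 0.0), subgradient = b - a^T x = 10.0
  y^{k+1} = 0.5 + 0.05*10.0 = 1.0
Dual objective at y_2 = 1.0: reduced costs (8.0, 7.0), box minimizer x = (0.0, 0.0)
g(y_2) = b*y + (c1 - a1*y)*x1 + (c2 - a2*y)*x2 = 10*1.0 + 8.0*0.0 + 7.0*0.0 = 10.0 + 0.0 + 0.0 = 10.0


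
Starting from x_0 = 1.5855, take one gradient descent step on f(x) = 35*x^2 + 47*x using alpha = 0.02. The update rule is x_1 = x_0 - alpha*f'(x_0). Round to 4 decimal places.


We compute the gradient at x_0 and apply the update.
f'(x) = 70*x + 47
f'(1.5855) = 70*1.5855 + 47 = 157.985
x_1 = 1.5855 - 0.02*157.985 = -1.5742


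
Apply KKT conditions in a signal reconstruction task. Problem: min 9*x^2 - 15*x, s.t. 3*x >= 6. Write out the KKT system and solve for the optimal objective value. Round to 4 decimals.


Step 1: Try lambda = 0 (constraint inactive).
x_unc = 15/(2*9) = 0.8333
Check: 3*0.8333 = 2.4999 < 6 -- violated!
Step 2: Constraint must be active: 3*x = 6
x* = 6/3 = 2.0
lambda = (2*9*2.0 - 15)/3 = 7.0
Step 3: Compute optimal value.
f(x*) = 9*2.0^2 - 15*2.0 = 6.0


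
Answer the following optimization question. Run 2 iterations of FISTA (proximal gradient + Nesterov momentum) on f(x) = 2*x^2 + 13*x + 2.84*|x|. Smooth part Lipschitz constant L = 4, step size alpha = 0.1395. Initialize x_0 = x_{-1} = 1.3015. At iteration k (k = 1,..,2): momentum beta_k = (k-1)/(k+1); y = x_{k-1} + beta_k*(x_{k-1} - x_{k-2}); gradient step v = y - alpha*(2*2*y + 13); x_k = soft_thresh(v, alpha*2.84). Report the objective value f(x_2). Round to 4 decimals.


FISTA on f(x) = 2*x^2 + 13*x + 2.84*|x|
L = 4, alpha = 0.1395
Iteration 1: beta = 0.0, y = 1.3015 + 0.0*(1.3015 - 1.3015) = 1.3015
  grad(y) = 18.206, v = y - alpha*grad = -1.2382
  prox(v) = soft_thresh(-1.2382, 0.3962) = -0.8421
Iteration 2: beta = 0.3333, y = -0.8421 + 0.3333*(-0.8421 - 1.3015) = -1.5566
  grad(y) = 6.7737, v = y - alpha*grad = -2.5015
  prox(v) = soft_thresh(-2.5015, 0.3962) = -2.1053
f(x_2) = 2*(-2.1053)^2 + 13*(-2.1053) + 2.84*|-2.1053| = -12.5253


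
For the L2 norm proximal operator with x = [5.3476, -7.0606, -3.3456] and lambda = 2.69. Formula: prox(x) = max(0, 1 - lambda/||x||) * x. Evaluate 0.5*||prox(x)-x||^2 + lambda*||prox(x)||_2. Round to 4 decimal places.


Step 1: Compute ||x||.
||x|| = 9.4679
Step 2: Compute scaling factor.
scale = max(0, 1 - 2.69/9.4679) = 0.7159
Step 3: prox(x) = [3.8283, -5.0546, -2.3951]
||prox(x)|| = 6.7779
Step 4: Proximal objective.
0.5*||prox-x||^2 = 3.6181
lambda*||prox|| = 18.2326
Total = 21.8507


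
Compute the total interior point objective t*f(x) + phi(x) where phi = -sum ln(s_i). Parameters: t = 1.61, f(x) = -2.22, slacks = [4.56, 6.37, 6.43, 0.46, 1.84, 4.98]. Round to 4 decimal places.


Step 1: Compute log-barrier.
ln values: [1.5173, 1.8516, 1.861, -0.7765, 0.6098, 1.6054]
phi = -(1.5173 + 1.8516 + 1.861 - 0.7765 + 0.6098 + 1.6054) = -6.6686
Step 2: Compute augmented objective.
t*f(x) = 1.61*-2.22 = -3.5742
Total = -3.5742 - 6.6686 = -10.2428


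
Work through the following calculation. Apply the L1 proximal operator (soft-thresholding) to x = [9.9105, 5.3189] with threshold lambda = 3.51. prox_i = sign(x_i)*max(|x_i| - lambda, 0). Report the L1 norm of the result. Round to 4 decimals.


Soft-thresholding with lambda = 3.51:
prox(9.9105) = sign(9.9105)*max(|9.9105| - 3.51, 0) = 6.4005
prox(5.3189) = sign(5.3189)*max(|5.3189| - 3.51, 0) = 1.8089
prox(x) = [6.4005, 1.8089]
||prox(x)||_1 = 6.4005 + 1.8089 = 8.2094
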